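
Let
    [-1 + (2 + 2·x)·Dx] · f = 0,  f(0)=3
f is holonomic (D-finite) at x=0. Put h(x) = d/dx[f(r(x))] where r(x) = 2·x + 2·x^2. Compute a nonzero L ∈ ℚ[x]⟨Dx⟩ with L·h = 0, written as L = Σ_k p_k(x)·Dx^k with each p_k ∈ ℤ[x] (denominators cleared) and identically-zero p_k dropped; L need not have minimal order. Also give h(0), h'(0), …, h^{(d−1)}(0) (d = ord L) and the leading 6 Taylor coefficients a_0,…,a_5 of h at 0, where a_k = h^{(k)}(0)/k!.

f: a_k = 3, 3/2, -3/8, 3/16, -15/128, 21/256, …
Substitute x→r, Dx→(1/r')Dx; clear ⇒ L₀.
h=h₀': d/dx-closure on L₀ ⇒ L.
L = 1 + (-1 - 4·x - 6·x^2 - 4·x^3)·Dx  (order 1).
h: a_k = 3, 3, -9/2, 9/2, -15/8, -27/8, …
ICs: h(0) = 3.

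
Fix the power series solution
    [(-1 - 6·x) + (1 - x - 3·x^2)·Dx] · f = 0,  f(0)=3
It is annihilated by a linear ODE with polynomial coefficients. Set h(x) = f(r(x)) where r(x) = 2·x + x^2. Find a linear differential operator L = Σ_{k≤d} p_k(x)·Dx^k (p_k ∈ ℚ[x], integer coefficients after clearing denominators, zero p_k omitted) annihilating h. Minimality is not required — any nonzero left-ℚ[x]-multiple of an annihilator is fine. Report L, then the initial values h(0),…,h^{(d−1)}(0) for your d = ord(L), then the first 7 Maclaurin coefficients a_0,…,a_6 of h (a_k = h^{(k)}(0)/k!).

f: a_k = 3, 3, 12, 21, 57, 120, 291, …
f∘r: x↦r, Dx↦Dx/r' in L_f ⇒ L₀.
L = (2 + 26·x + 36·x^2 + 12·x^3) + (-1 + 2·x + 13·x^2 + 12·x^3 + 3·x^4)·Dx  (order 1).
h: a_k = 3, 6, 51, 216, 1176, 5790, 29613, …
ICs: h(0) = 3.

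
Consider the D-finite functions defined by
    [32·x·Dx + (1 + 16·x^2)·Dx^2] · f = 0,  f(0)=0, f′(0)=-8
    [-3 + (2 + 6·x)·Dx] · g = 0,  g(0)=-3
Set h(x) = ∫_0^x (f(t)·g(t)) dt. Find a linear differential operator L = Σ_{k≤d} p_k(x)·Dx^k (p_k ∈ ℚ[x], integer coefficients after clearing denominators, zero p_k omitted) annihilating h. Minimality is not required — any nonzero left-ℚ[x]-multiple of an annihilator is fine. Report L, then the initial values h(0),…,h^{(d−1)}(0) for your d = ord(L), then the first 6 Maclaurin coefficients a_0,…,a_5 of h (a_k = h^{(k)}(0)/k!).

L = (27 - 192·x - 144·x^2)·Dx + (-12 + 92·x + 576·x^2 + 576·x^3)·Dx^2 + (4 + 24·x + 100·x^2 + 384·x^3 + 576·x^4)·Dx^3  (order 3).
h: a_k = 0, 0, 12, 12, -155/4, -303/10, …
ICs: h(0) = 0, h′(0) = 0, h′′(0) = 24.

f: a_k = 0, -8, 0, 128/3, 0, -2048/5, …
g: a_k = -3, -9/2, 27/8, -81/16, 1215/128, -5103/256, …
h₀=f·g: eliminate ⇒ L₀, order ≤ 2·1.
Integrate: L := L₀·Dx.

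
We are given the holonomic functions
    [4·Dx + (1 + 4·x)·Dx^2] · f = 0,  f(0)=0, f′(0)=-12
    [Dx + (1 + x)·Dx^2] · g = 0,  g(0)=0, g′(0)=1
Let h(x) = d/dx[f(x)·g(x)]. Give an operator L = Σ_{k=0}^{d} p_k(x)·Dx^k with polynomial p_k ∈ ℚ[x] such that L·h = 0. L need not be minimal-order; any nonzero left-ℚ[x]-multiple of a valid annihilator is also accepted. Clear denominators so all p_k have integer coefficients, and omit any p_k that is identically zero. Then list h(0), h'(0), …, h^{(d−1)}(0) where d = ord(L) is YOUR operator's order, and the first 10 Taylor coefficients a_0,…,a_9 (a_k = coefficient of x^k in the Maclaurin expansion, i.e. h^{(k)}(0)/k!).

f: a_k = 0, -12, 24, -64, 192, -3072/5, 2048, -49152/7, 24576, -262144/3, …
g: a_k = 0, 1, -1/2, 1/3, -1/4, 1/5, -1/6, 1/7, -1/8, 1/9, …
Sym-product of L_f,L_g gives L₀ (≤ ord 4).
h=h₀': d/dx-closure on L₀ ⇒ L.
L = (136 + 320·x + 256·x^2) + (290 + 1464·x + 2400·x^2 + 1280·x^3)·Dx + (92 + 740·x + 1992·x^2 + 2240·x^3 + 896·x^4)·Dx^2 + (5 + 58·x + 245·x^2 + 464·x^3 + 400·x^4 + 128·x^5)·Dx^3  (order 3).
h: a_k = 0, -24, 90, -320, 1175, -22204/5, 17094, -2328768/35, 3651117/14, -107824774/105, …
ICs: h(0) = 0, h′(0) = -24, h′′(0) = 180.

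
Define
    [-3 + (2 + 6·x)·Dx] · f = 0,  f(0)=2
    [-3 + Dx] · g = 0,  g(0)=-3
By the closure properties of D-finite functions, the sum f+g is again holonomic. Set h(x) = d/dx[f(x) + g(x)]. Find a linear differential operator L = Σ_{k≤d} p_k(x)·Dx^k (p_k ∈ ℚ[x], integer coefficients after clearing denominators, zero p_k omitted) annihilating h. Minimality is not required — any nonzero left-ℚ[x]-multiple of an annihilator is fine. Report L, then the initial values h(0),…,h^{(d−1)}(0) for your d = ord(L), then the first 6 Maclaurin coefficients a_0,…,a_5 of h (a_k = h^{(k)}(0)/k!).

f: a_k = 2, 3, -9/4, 27/8, -405/64, 1701/128, …
g: a_k = -3, -9, -27/2, -27/2, -81/8, -243/40, …
Sum ⇒ L₀ = lclm(L_f,L_g) in ℚ(x)⟨Dx⟩.
Differentiate: ansatz ord ≤ ord L₀ ⇒ L.
L = (-15 - 18·x) + (-1 - 24·x - 36·x^2)·Dx + (2 + 10·x + 12·x^2)·Dx^2  (order 2).
h: a_k = -6, -63/2, -243/8, -1053/16, 4617/128, -252963/1280, …
ICs: h(0) = -6, h′(0) = -63/2.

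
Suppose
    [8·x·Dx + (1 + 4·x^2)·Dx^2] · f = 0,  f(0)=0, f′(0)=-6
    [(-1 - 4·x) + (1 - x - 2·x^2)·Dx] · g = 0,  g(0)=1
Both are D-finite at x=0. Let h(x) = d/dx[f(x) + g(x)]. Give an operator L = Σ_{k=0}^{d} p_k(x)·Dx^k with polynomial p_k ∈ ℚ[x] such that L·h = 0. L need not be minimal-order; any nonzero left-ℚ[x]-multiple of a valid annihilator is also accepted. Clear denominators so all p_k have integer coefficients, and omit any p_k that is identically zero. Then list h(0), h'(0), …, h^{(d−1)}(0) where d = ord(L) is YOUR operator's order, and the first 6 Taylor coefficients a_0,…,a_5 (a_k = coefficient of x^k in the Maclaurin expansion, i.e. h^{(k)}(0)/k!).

f: a_k = 0, -6, 0, 8, 0, -96/5, …
g: a_k = 1, 1, 3, 5, 11, 21, …
h₀=f+g: left-lcm gives L₀, ord ≤ 3.
Differentiate: ansatz ord ≤ ord L₀ ⇒ L.
L = (24 - 96·x - 864·x^2 - 1536·x^3 - 3264·x^4 - 768·x^6) + (-19 - 80·x - 100·x^2 - 544·x^3 - 1424·x^4 - 2368·x^5 - 192·x^6 - 768·x^7)·Dx + (3 + 7·x + 32·x^2 - 28·x^3 + 24·x^4 - 240·x^5 - 256·x^6 - 64·x^7 - 128·x^8)·Dx^2  (order 2).
h: a_k = -5, 6, 39, 44, 9, 258, …
ICs: h(0) = -5, h′(0) = 6.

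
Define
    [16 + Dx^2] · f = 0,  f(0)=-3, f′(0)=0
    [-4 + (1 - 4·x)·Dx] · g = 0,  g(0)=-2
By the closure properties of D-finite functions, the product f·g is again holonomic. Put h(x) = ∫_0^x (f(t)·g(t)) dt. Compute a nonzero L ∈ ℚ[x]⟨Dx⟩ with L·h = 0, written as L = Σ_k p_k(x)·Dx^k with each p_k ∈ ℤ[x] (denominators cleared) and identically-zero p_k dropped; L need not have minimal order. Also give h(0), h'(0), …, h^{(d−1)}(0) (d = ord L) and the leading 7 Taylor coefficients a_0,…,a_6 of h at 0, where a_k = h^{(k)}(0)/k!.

L = (-16 + 64·x)·Dx + 8·Dx^2 + (-1 + 4·x)·Dx^3  (order 3).
h: a_k = 0, 6, 12, 16, 48, 832/5, 1664/3, …
ICs: h(0) = 0, h′(0) = 6, h′′(0) = 24.

f: a_k = -3, 0, 24, 0, -32, 0, 256/15, …
g: a_k = -2, -8, -32, -128, -512, -2048, -8192, …
L₀ := L_f ⊗_s L_g (sym. prod.), ord ≤ 2.
h=∫h₀ ⇒ L = L₀·Dx.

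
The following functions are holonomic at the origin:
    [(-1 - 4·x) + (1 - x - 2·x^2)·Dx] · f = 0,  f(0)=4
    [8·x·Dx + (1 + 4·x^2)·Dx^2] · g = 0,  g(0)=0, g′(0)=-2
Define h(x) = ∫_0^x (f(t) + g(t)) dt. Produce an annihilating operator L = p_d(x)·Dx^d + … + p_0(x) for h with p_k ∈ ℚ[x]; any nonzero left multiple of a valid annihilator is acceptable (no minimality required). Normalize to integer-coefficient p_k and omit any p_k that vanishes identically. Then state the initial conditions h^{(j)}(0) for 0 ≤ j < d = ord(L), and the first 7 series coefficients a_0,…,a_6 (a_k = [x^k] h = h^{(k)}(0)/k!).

f: a_k = 4, 4, 12, 20, 44, 84, 172, …
g: a_k = 0, -2, 0, 8/3, 0, -32/5, 0, …
f+g: L₀ = lclm(L_f,L_g), ord ≤ 1+2.
h=∫h₀ ⇒ L = L₀·Dx.
L = (-24 + 96·x + 864·x^2 + 1536·x^3 + 3264·x^4 + 768·x^6)·Dx^2 + (19 + 80·x + 100·x^2 + 544·x^3 + 1424·x^4 + 2368·x^5 + 192·x^6 + 768·x^7)·Dx^3 + (-3 - 7·x - 32·x^2 + 28·x^3 - 24·x^4 + 240·x^5 + 256·x^6 + 64·x^7 + 128·x^8)·Dx^4  (order 4).
h: a_k = 0, 4, 1, 4, 17/3, 44/5, 194/15, …
ICs: h(0) = 0, h′(0) = 4, h′′(0) = 2, h′′′(0) = 24.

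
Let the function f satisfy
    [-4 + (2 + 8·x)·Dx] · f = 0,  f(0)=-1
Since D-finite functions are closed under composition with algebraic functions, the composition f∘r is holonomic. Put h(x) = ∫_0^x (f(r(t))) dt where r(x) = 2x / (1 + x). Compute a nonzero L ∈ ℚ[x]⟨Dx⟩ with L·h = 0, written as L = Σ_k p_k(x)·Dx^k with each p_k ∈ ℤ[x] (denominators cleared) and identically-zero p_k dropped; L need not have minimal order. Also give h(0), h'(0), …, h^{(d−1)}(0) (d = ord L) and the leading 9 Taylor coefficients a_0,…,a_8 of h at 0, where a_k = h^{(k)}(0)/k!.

f: a_k = -1, -2, 2, -4, 10, -28, 84, -264, 858, …
h₀=f(r): pull back L_f along r ⇒ L₀.
∫: right-multiply L₀ by Dx.
L = -4·Dx + (1 + 10·x + 9·x^2)·Dx^2  (order 2).
h: a_k = 0, -1, -2, 4, -13, 284/5, -294, 11820/7, -20805/2, …
ICs: h(0) = 0, h′(0) = -1.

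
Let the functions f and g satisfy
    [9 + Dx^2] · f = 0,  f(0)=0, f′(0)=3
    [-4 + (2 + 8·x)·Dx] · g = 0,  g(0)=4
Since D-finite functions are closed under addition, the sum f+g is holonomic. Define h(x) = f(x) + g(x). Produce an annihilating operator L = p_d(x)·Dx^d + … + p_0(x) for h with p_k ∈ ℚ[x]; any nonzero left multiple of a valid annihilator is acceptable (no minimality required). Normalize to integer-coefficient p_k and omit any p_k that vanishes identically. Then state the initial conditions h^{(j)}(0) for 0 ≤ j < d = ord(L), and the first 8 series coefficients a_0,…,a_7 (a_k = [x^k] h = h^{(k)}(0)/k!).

f: a_k = 0, 3, 0, -9/2, 0, 81/40, 0, -243/560, …
g: a_k = 4, 8, -8, 16, -40, 112, -336, 1056, …
Weyl lclm of L_f,L_g ⇒ L₀ (ord ≤ 3).
L = (-378 - 1296·x - 2592·x^2) + (45 + 828·x + 3888·x^2 + 5184·x^3)·Dx + (-42 - 144·x - 288·x^2)·Dx^2 + (5 + 92·x + 432·x^2 + 576·x^3)·Dx^3  (order 3).
h: a_k = 4, 11, -8, 23/2, -40, 4561/40, -336, 591117/560, …
ICs: h(0) = 4, h′(0) = 11, h′′(0) = -16.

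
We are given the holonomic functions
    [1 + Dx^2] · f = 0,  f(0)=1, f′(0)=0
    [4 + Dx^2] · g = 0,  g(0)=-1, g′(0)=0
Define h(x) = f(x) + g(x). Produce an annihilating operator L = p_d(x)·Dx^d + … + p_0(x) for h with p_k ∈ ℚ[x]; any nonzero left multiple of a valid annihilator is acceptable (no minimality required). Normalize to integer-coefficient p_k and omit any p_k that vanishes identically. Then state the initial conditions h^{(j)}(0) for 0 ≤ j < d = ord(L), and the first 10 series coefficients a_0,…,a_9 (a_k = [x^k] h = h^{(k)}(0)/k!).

L = 4 + 5·Dx^2 + Dx^4  (order 4).
h: a_k = 0, 0, 3/2, 0, -5/8, 0, 7/80, 0, -17/2688, 0, …
ICs: h(0) = 0, h′(0) = 0, h′′(0) = 3, h′′′(0) = 0.

f: a_k = 1, 0, -1/2, 0, 1/24, 0, -1/720, 0, 1/40320, 0, …
g: a_k = -1, 0, 2, 0, -2/3, 0, 4/45, 0, -2/315, 0, …
L₀ := lclm(L_f,L_g); ord L₀ ≤ 2+2.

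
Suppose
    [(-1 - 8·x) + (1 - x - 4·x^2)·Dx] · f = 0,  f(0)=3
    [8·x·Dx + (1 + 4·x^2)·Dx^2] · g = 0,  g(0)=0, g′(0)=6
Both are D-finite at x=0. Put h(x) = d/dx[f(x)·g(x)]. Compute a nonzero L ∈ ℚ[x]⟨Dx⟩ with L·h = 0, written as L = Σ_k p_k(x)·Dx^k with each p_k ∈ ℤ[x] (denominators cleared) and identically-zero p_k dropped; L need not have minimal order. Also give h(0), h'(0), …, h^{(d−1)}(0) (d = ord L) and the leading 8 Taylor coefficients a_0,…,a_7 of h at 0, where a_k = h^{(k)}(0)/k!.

L = (14 + 408·x^2 + 384·x^3 + 2304·x^4) + (4 + 34·x + 48·x^2 + 280·x^3 + 384·x^4 + 1536·x^5)·Dx + (-1 - 11·x^2 + 16·x^3 + 20·x^4 + 64·x^5 + 192·x^6)·Dx^2  (order 2).
h: a_k = 18, 36, 198, 552, 2298, 30348/5, 18798, 1884912/35, …
ICs: h(0) = 18, h′(0) = 36.

f: a_k = 3, 3, 15, 27, 87, 195, 543, 1323, …
g: a_k = 0, 6, 0, -8, 0, 96/5, 0, -384/7, …
h₀=f·g: eliminate ⇒ L₀, order ≤ 1·2.
Derive L from L₀ (diff closure).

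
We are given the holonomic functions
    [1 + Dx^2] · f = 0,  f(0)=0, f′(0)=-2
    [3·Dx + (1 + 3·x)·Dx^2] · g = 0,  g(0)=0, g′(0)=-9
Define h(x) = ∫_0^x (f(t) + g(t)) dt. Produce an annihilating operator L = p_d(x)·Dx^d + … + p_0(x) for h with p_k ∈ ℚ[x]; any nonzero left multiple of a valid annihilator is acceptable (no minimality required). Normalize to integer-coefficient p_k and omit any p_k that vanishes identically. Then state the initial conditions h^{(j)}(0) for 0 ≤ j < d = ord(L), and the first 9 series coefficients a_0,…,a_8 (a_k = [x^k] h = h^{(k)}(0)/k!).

f: a_k = 0, -2, 0, 1/3, 0, -1/60, 0, 1/2520, 0, …
g: a_k = 0, -9, 27/2, -27, 243/4, -729/5, 729/2, -6561/7, 19683/8, …
h₀=f+g: left-lcm gives L₀, ord ≤ 4.
∫: right-multiply L₀ by Dx.
L = (165 + 18·x + 27·x^2)·Dx^2 + (19 + 63·x + 27·x^2 + 27·x^3)·Dx^3 + (165 + 18·x + 27·x^2)·Dx^4 + (19 + 63·x + 27·x^2 + 27·x^3)·Dx^5  (order 5).
h: a_k = 0, 0, -11/2, 9/2, -20/3, 243/20, -8749/360, 729/14, -2361959/20160, …
ICs: h(0) = 0, h′(0) = 0, h′′(0) = -11, h′′′(0) = 27, h′′′′(0) = -160.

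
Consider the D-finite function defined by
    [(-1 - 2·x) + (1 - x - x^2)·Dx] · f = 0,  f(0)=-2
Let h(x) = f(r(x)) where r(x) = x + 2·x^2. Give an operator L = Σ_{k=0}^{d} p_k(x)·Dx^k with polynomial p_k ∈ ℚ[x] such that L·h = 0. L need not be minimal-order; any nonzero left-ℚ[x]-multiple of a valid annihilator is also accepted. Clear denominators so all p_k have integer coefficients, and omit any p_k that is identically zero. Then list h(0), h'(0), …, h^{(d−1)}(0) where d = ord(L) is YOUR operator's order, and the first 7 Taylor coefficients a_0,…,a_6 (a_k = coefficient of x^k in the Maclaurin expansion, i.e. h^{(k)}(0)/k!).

L = (1 + 6·x + 12·x^2 + 16·x^3) + (-1 + x + 3·x^2 + 4·x^3 + 4·x^4)·Dx  (order 1).
h: a_k = -2, -2, -8, -22, -62, -168, -474, …
ICs: h(0) = -2.

f: a_k = -2, -2, -4, -6, -10, -16, -26, …
Change of var in L_f (x↦r) gives L₀.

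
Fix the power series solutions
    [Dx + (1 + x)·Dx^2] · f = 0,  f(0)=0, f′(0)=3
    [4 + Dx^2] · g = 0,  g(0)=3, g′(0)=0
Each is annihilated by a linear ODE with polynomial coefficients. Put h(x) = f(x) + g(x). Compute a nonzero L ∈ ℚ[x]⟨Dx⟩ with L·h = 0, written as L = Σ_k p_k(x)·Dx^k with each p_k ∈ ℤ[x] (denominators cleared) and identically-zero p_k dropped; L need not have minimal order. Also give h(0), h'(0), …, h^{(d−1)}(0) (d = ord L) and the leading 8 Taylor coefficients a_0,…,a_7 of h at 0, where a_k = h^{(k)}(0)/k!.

L = (20 + 16·x + 8·x^2)·Dx + (12 + 28·x + 24·x^2 + 8·x^3)·Dx^2 + (5 + 4·x + 2·x^2)·Dx^3 + (3 + 7·x + 6·x^2 + 2·x^3)·Dx^4  (order 4).
h: a_k = 3, 3, -15/2, 1, 5/4, 3/5, -23/30, 3/7, …
ICs: h(0) = 3, h′(0) = 3, h′′(0) = -15, h′′′(0) = 6.

f: a_k = 0, 3, -3/2, 1, -3/4, 3/5, -1/2, 3/7, …
g: a_k = 3, 0, -6, 0, 2, 0, -4/15, 0, …
Weyl lclm of L_f,L_g ⇒ L₀ (ord ≤ 4).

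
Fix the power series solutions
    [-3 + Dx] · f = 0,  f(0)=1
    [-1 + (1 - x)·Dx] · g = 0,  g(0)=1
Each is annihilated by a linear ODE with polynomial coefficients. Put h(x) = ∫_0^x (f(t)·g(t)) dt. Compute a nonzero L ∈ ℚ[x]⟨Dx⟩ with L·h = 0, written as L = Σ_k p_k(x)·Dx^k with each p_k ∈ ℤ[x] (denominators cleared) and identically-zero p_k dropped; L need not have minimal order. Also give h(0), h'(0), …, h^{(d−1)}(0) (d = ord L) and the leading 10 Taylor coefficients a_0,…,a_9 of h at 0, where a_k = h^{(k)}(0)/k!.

f: a_k = 1, 3, 9/2, 9/2, 27/8, 81/40, 81/80, 243/560, 729/4480, 243/4480, …
g: a_k = 1, 1, 1, 1, 1, 1, 1, 1, 1, 1, …
h₀=f·g: eliminate ⇒ L₀, order ≤ 1·1.
h=∫h₀ ⇒ L = L₀·Dx.
L = (4 - 3·x)·Dx + (-1 + x)·Dx^2  (order 2).
h: a_k = 0, 1, 2, 17/6, 13/4, 131/40, 46/15, 1553/560, 5557/2240, 89641/40320, …
ICs: h(0) = 0, h′(0) = 1.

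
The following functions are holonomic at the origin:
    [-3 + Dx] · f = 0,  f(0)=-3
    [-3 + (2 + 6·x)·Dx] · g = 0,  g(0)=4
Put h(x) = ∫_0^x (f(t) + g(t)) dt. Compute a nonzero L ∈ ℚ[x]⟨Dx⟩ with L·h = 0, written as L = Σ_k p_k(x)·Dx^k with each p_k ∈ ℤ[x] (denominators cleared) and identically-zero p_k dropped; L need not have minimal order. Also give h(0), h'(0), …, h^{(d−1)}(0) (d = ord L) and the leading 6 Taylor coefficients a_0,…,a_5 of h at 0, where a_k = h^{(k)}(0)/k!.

f: a_k = -3, -9, -27/2, -27/2, -81/8, -243/40, …
g: a_k = 4, 6, -9/2, 27/4, -405/32, 1701/64, …
Weyl lclm of L_f,L_g ⇒ L₀ (ord ≤ 2).
∫: right-multiply L₀ by Dx.
L = (27 + 54·x)·Dx + (-15 - 72·x - 108·x^2)·Dx^2 + (2 + 18·x + 36·x^2)·Dx^3  (order 3).
h: a_k = 0, 1, -3/2, -6, -27/16, -729/160, …
ICs: h(0) = 0, h′(0) = 1, h′′(0) = -3.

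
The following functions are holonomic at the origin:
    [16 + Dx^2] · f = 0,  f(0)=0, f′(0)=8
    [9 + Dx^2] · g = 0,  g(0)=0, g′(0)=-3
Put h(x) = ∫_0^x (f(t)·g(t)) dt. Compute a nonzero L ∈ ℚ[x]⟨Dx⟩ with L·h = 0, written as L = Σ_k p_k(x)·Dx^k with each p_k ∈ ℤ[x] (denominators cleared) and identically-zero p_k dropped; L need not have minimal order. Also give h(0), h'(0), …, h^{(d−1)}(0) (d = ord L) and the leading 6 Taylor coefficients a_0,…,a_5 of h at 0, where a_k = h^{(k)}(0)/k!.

f: a_k = 0, 8, 0, -64/3, 0, 256/15, …
g: a_k = 0, -3, 0, 9/2, 0, -81/40, …
h₀=f·g: eliminate ⇒ L₀, order ≤ 2·2.
Integrate: L := L₀·Dx.
L = 49·Dx + 50·Dx^3 + Dx^5  (order 5).
h: a_k = 0, 0, 0, -8, 0, 20, …
ICs: h(0) = 0, h′(0) = 0, h′′(0) = 0, h′′′(0) = -48, h′′′′(0) = 0.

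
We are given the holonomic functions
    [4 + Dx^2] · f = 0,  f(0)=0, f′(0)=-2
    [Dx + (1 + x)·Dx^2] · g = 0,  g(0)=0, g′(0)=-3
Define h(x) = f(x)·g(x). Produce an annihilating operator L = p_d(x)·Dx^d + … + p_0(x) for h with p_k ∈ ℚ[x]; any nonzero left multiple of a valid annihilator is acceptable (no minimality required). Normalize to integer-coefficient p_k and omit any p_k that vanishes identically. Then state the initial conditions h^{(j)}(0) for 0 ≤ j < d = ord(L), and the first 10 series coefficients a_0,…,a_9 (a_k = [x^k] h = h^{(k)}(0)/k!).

L = (168 + 864·x + 1456·x^2 + 1024·x^3 + 256·x^4) + (112 + 368·x + 384·x^2 + 128·x^3)·Dx + (102 + 464·x + 744·x^2 + 512·x^3 + 128·x^4)·Dx^2 + (28 + 92·x + 96·x^2 + 32·x^3)·Dx^3 + (15 + 62·x + 95·x^2 + 64·x^3 + 16·x^4)·Dx^4  (order 4).
h: a_k = 0, 0, 6, -3, -2, 1/2, 2/3, -2/5, 26/105, -103/420, …
ICs: h(0) = 0, h′(0) = 0, h′′(0) = 12, h′′′(0) = -18.

f: a_k = 0, -2, 0, 4/3, 0, -4/15, 0, 8/315, 0, -4/2835, …
g: a_k = 0, -3, 3/2, -1, 3/4, -3/5, 1/2, -3/7, 3/8, -1/3, …
Sym-product of L_f,L_g gives L₀ (≤ ord 4).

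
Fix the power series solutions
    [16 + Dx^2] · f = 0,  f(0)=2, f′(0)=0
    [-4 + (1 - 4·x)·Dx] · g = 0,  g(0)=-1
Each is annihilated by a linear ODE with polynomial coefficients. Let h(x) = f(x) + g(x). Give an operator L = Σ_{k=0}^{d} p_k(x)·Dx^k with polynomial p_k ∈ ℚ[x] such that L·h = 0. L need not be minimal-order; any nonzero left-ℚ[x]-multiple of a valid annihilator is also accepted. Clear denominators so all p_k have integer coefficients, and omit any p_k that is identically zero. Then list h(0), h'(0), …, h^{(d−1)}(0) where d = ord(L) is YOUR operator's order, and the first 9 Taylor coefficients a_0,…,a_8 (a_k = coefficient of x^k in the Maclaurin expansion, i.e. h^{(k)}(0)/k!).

L = (-448 + 512·x - 1024·x^2) + (48 - 320·x + 768·x^2 - 1024·x^3)·Dx + (-28 + 32·x - 64·x^2)·Dx^2 + (3 - 20·x + 48·x^2 - 64·x^3)·Dx^3  (order 3).
h: a_k = 1, -4, -32, -64, -704/3, -1024, -184832/45, -16384, -20642816/315, …
ICs: h(0) = 1, h′(0) = -4, h′′(0) = -64.

f: a_k = 2, 0, -16, 0, 64/3, 0, -512/45, 0, 1024/315, …
g: a_k = -1, -4, -16, -64, -256, -1024, -4096, -16384, -65536, …
f+g: L₀ = lclm(L_f,L_g), ord ≤ 2+1.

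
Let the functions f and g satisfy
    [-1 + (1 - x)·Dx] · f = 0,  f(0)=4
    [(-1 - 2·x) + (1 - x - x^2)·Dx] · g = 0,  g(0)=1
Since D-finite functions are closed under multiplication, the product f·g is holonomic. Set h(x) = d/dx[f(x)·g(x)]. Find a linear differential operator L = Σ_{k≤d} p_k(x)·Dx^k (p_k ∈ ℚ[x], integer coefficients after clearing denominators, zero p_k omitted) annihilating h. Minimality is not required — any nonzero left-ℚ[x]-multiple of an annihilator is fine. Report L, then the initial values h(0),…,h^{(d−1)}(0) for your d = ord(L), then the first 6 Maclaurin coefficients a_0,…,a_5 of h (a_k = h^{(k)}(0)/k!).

L = (8 - 6·x - 12·x^2 + 12·x^4) + (-2 + 4·x + 3·x^2 - 8·x^3 + 3·x^5)·Dx  (order 1).
h: a_k = 8, 32, 84, 192, 400, 792, …
ICs: h(0) = 8.

f: a_k = 4, 4, 4, 4, 4, 4, …
g: a_k = 1, 1, 2, 3, 5, 8, …
Product ⇒ symmetric product L₀, ord ≤ 1.
h=h₀': d/dx-closure on L₀ ⇒ L.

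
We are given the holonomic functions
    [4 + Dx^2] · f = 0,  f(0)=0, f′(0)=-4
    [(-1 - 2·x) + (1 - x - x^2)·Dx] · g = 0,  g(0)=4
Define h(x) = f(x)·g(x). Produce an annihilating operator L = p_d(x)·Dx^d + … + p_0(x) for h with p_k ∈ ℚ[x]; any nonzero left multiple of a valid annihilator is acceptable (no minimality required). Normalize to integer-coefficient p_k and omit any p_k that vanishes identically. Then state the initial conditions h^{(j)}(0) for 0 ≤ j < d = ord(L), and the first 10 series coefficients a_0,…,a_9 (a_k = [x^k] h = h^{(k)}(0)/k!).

L = (-2 + 4·x + 4·x^2) + (2 + 4·x)·Dx + (-1 + x + x^2)·Dx^2  (order 2).
h: a_k = 0, -16, -16, -64/3, -112/3, -304/5, -1472/15, -10000/63, -80912/315, -33664/81, …
ICs: h(0) = 0, h′(0) = -16.

f: a_k = 0, -4, 0, 8/3, 0, -8/15, 0, 16/315, 0, -8/2835, …
g: a_k = 4, 4, 8, 12, 20, 32, 52, 84, 136, 220, …
Product ⇒ symmetric product L₀, ord ≤ 2.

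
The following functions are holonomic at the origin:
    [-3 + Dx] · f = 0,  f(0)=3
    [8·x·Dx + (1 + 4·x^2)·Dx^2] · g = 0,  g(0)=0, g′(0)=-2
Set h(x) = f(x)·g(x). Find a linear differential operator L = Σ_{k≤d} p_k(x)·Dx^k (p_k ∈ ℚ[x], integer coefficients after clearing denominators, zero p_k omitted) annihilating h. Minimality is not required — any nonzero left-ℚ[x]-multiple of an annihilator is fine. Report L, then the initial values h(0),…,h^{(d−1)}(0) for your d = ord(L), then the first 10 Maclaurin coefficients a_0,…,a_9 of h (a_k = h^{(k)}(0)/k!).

L = (9 - 24·x + 36·x^2) + (-6 + 8·x - 24·x^2)·Dx + (1 + 4·x^2)·Dx^2  (order 2).
h: a_k = 0, -6, -18, -19, -3, -69/20, -135/4, -2973/280, 5139/56, 24883/1344, …
ICs: h(0) = 0, h′(0) = -6.

f: a_k = 3, 9, 27/2, 27/2, 81/8, 243/40, 243/80, 729/560, 2187/4480, 729/4480, …
g: a_k = 0, -2, 0, 8/3, 0, -32/5, 0, 128/7, 0, -512/9, …
Product ⇒ symmetric product L₀, ord ≤ 2.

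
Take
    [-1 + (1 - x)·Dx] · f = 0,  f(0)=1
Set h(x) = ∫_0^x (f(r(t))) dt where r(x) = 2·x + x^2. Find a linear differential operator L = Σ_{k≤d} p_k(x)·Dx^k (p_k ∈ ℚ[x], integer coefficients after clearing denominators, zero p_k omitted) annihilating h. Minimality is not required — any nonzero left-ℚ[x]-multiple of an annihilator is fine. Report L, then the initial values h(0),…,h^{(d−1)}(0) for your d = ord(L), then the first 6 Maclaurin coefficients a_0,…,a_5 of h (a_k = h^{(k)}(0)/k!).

L = (2 + 2·x)·Dx + (-1 + 2·x + x^2)·Dx^2  (order 2).
h: a_k = 0, 1, 1, 5/3, 3, 29/5, …
ICs: h(0) = 0, h′(0) = 1.

f: a_k = 1, 1, 1, 1, 1, 1, …
Substitute x→r, Dx→(1/r')Dx; clear ⇒ L₀.
h=∫h₀ ⇒ L = L₀·Dx.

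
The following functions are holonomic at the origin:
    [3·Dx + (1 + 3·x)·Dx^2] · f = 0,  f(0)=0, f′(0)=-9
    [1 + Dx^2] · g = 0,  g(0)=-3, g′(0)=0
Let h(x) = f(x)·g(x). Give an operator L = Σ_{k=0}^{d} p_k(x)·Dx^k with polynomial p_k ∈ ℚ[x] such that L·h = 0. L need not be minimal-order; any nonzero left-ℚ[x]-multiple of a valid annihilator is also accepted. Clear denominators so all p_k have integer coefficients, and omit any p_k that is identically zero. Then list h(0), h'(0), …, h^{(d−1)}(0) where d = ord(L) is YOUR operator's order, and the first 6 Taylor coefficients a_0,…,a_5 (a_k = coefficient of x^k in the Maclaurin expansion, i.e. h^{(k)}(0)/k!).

f: a_k = 0, -9, 27/2, -27, 243/4, -729/5, …
g: a_k = -3, 0, 3/2, 0, -1/8, 0, …
Sym-product of L_f,L_g gives L₀ (≤ ord 4).
L = (-203 - 222·x - 189·x^2 + 432·x^3 + 324·x^4) + (-84 - 108·x + 648·x^2 + 648·x^3)·Dx + (-208 - 228·x - 54·x^2 + 864·x^3 + 648·x^4)·Dx^2 + (-84 - 108·x + 648·x^2 + 648·x^3)·Dx^3 + (-5 - 6·x + 135·x^2 + 432·x^3 + 324·x^4)·Dx^4  (order 4).
h: a_k = 0, 27, -81/2, 135/2, -162, 15921/40, …
ICs: h(0) = 0, h′(0) = 27, h′′(0) = -81, h′′′(0) = 405.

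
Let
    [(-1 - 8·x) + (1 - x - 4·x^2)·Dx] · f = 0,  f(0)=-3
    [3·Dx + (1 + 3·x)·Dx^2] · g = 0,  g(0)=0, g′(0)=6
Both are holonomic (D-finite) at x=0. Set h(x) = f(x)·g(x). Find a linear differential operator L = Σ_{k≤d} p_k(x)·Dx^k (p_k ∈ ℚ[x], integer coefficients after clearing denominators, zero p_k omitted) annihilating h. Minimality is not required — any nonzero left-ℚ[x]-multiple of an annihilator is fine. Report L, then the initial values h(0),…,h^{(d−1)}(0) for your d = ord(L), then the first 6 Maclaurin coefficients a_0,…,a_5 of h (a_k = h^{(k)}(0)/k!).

f: a_k = -3, -3, -15, -27, -87, -195, …
g: a_k = 0, 6, -9, 18, -81/2, 486/5, …
Product ⇒ symmetric product L₀, ord ≤ 2.
L = (11 + 48·x) + (-1 + 25·x + 60·x^2)·Dx + (-1 - 2·x + 7·x^2 + 12·x^3)·Dx^2  (order 2).
h: a_k = 0, -18, 9, -117, 81/2, -7191/10, …
ICs: h(0) = 0, h′(0) = -18.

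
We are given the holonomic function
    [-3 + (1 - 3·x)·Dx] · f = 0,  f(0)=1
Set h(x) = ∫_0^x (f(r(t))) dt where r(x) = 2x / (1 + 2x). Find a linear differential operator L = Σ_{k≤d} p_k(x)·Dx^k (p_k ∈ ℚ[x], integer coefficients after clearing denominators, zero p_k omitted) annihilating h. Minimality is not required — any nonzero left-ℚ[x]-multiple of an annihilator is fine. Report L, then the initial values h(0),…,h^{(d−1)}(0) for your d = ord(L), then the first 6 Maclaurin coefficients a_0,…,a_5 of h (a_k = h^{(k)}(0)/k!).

L = 6·Dx + (-1 + 2·x + 8·x^2)·Dx^2  (order 2).
h: a_k = 0, 1, 3, 8, 24, 384/5, …
ICs: h(0) = 0, h′(0) = 1.

f: a_k = 1, 3, 9, 27, 81, 243, …
L₀ from L_f via x↦r, Dx↦r'^{-1}Dx.
h=∫h₀ ⇒ L = L₀·Dx.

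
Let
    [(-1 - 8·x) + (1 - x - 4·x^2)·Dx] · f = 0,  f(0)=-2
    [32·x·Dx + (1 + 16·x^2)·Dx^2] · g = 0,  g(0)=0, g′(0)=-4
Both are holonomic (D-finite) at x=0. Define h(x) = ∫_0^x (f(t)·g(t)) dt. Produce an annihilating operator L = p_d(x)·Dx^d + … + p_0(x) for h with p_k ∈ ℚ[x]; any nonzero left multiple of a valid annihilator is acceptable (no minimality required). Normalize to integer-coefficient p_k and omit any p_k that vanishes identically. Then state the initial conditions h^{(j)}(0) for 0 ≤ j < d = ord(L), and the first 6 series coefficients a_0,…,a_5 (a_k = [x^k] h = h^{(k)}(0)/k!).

L = (8 + 32·x + 384·x^2)·Dx + (2 - 16·x + 64·x^2 + 384·x^3)·Dx^2 + (-1 + x - 12·x^2 + 16·x^3 + 64·x^4)·Dx^3  (order 3).
h: a_k = 0, 0, 4, 8/3, -2/3, 88/15, …
ICs: h(0) = 0, h′(0) = 0, h′′(0) = 8.

f: a_k = -2, -2, -10, -18, -58, -130, …
g: a_k = 0, -4, 0, 64/3, 0, -1024/5, …
Sym-product of L_f,L_g gives L₀ (≤ ord 2).
h=∫₀ˣh₀: take L = L₀·Dx.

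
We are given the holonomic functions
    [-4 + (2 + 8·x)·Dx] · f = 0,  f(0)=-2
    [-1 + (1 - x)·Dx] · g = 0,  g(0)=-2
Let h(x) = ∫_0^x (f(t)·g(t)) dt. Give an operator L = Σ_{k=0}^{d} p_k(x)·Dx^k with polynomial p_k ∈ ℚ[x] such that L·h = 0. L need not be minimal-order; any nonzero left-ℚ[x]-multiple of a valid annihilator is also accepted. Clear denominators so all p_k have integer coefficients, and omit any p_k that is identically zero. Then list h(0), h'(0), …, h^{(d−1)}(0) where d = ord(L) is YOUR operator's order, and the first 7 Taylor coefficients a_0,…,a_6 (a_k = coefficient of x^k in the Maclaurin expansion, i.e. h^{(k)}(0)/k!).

f: a_k = -2, -4, 4, -8, 20, -56, 168, …
g: a_k = -2, -2, -2, -2, -2, -2, -2, …
L₀ := L_f ⊗_s L_g (sym. prod.), ord ≤ 1.
h=∫h₀ ⇒ L = L₀·Dx.
L = (3 + 2·x)·Dx + (-1 - 3·x + 4·x^2)·Dx^2  (order 2).
h: a_k = 0, 4, 6, 4/3, 5, -4, 46/3, …
ICs: h(0) = 0, h′(0) = 4.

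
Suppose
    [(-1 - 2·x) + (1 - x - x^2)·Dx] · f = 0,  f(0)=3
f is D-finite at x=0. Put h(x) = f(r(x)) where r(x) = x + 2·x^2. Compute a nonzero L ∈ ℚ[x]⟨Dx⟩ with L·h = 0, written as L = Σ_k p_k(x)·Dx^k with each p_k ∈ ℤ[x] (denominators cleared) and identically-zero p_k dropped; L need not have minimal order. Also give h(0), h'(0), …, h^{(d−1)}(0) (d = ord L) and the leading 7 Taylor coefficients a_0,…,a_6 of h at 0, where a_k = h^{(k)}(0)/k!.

f: a_k = 3, 3, 6, 9, 15, 24, 39, …
Substitute x→r, Dx→(1/r')Dx; clear ⇒ L₀.
L = (1 + 6·x + 12·x^2 + 16·x^3) + (-1 + x + 3·x^2 + 4·x^3 + 4·x^4)·Dx  (order 1).
h: a_k = 3, 3, 12, 33, 93, 252, 711, …
ICs: h(0) = 3.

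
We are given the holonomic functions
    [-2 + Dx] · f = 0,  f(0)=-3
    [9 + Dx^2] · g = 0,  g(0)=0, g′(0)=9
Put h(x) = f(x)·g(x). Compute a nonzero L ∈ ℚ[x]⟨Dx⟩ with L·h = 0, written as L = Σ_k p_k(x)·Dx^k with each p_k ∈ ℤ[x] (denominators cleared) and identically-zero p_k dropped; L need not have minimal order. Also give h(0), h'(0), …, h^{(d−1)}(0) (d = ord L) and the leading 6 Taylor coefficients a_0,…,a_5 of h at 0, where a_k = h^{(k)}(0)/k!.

f: a_k = -3, -6, -6, -4, -2, -4/5, …
g: a_k = 0, 9, 0, -27/2, 0, 243/40, …
h₀=f·g: eliminate ⇒ L₀, order ≤ 1·2.
L = 13 - 4·Dx + Dx^2  (order 2).
h: a_k = 0, -27, -54, -27/2, 45, 1791/40, …
ICs: h(0) = 0, h′(0) = -27.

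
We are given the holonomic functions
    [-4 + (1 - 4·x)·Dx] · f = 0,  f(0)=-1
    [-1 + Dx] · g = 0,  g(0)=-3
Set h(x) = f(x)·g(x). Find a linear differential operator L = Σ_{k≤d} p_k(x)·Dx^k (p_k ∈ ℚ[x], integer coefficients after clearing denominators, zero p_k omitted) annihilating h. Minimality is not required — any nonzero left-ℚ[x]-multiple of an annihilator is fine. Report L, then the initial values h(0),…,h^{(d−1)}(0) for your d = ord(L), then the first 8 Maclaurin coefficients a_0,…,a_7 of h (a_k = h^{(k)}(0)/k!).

L = (5 - 4·x) + (-1 + 4·x)·Dx  (order 1).
h: a_k = 3, 15, 123/2, 493/2, 7889/8, 157781/40, 757349/48, 106028861/1680, …
ICs: h(0) = 3.

f: a_k = -1, -4, -16, -64, -256, -1024, -4096, -16384, …
g: a_k = -3, -3, -3/2, -1/2, -1/8, -1/40, -1/240, -1/1680, …
L₀ := L_f ⊗_s L_g (sym. prod.), ord ≤ 1.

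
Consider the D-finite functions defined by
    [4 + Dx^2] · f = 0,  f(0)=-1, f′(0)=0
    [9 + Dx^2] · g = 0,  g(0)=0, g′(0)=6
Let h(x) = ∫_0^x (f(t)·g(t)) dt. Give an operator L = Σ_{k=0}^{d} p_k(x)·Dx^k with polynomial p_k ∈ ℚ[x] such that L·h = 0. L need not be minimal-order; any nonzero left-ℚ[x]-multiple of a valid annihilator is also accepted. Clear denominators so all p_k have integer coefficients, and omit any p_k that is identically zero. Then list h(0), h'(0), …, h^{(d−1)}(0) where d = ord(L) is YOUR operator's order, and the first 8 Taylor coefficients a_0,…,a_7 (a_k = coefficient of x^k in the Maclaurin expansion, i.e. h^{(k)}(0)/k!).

f: a_k = -1, 0, 2, 0, -2/3, 0, 4/45, 0, …
g: a_k = 0, 6, 0, -9, 0, 81/20, 0, -243/280, …
Product ⇒ symmetric product L₀, ord ≤ 4.
∫: right-multiply L₀ by Dx.
L = 25·Dx + 26·Dx^3 + Dx^5  (order 5).
h: a_k = 0, 0, -3, 0, 21/4, 0, -521/120, 0, …
ICs: h(0) = 0, h′(0) = 0, h′′(0) = -6, h′′′(0) = 0, h′′′′(0) = 126.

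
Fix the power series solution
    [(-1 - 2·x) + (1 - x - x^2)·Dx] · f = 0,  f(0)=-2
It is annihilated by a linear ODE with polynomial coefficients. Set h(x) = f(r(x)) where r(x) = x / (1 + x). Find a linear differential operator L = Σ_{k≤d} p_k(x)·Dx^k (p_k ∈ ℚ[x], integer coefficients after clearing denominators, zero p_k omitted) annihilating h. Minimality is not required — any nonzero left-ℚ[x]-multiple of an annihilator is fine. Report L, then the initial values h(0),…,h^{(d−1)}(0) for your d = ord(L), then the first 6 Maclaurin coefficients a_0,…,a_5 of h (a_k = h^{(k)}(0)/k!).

f: a_k = -2, -2, -4, -6, -10, -16, …
f∘r: x↦r, Dx↦Dx/r' in L_f ⇒ L₀.
L = (1 + 3·x) + (-1 - 2·x + x^3)·Dx  (order 1).
h: a_k = -2, -2, -2, 0, -2, 2, …
ICs: h(0) = -2.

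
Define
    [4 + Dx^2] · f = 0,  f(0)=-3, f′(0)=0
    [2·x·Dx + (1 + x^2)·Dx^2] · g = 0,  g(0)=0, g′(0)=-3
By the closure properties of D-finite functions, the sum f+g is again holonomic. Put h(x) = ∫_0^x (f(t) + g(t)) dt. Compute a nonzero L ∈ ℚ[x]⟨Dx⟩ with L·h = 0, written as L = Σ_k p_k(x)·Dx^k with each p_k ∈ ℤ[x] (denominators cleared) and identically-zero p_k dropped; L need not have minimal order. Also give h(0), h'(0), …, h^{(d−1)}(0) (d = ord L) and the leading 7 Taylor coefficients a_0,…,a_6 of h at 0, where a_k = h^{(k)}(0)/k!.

L = (-32·x + 80·x^3 + 16·x^5)·Dx^2 + (4 + 32·x^2 + 36·x^4 + 8·x^6)·Dx^3 + (-8·x + 20·x^3 + 4·x^5)·Dx^4 + (1 + 8·x^2 + 9·x^4 + 2·x^6)·Dx^5  (order 5).
h: a_k = 0, -3, -3/2, 2, 1/4, -2/5, -1/10, …
ICs: h(0) = 0, h′(0) = -3, h′′(0) = -3, h′′′(0) = 12, h′′′′(0) = 6.

f: a_k = -3, 0, 6, 0, -2, 0, 4/15, …
g: a_k = 0, -3, 0, 1, 0, -3/5, 0, …
L₀ := lclm(L_f,L_g); ord L₀ ≤ 2+2.
h=∫₀ˣh₀: take L = L₀·Dx.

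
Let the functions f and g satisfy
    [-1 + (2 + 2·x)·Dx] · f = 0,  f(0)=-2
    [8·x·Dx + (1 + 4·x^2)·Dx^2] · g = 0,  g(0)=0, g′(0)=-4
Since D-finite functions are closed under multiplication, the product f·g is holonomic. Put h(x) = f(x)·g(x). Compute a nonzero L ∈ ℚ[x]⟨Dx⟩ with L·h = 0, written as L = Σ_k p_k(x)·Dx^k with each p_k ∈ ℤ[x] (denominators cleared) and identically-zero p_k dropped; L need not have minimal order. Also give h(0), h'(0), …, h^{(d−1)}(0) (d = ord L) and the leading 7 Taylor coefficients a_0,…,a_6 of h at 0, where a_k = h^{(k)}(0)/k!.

f: a_k = -2, -1, 1/4, -1/8, 5/64, -7/128, 21/512, …
g: a_k = 0, -4, 0, 16/3, 0, -64/5, 0, …
L₀ := L_f ⊗_s L_g (sym. prod.), ord ≤ 2.
L = (3 - 16·x - 4·x^2) + (-4 + 28·x + 48·x^2 + 16·x^3)·Dx + (4 + 8·x + 20·x^2 + 32·x^3 + 16·x^4)·Dx^2  (order 2).
h: a_k = 0, 8, 4, -35/3, -29/6, 6389/240, 5929/480, …
ICs: h(0) = 0, h′(0) = 8.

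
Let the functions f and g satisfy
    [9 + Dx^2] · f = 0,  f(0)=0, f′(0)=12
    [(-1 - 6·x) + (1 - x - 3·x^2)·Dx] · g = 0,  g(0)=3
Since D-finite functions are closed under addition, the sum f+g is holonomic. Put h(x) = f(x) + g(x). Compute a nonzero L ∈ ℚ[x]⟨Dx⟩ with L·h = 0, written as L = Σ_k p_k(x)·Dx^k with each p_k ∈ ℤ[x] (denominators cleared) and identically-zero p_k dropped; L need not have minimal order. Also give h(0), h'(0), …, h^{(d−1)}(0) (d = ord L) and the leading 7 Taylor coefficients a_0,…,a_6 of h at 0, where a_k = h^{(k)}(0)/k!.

L = (-459 - 2916·x - 1539·x^2 - 3888·x^3 - 3645·x^4 - 4374·x^5) + (153 - 153·x - 378·x^2 + 405·x^3 - 2187·x^5 - 2187·x^6)·Dx + (-51 - 324·x - 171·x^2 - 432·x^3 - 405·x^4 - 486·x^5)·Dx^2 + (17 - 17·x - 42·x^2 + 45·x^3 - 243·x^5 - 243·x^6)·Dx^3  (order 3).
h: a_k = 3, 15, 12, 3, 57, 1281/10, 291, …
ICs: h(0) = 3, h′(0) = 15, h′′(0) = 24.

f: a_k = 0, 12, 0, -18, 0, 81/10, 0, …
g: a_k = 3, 3, 12, 21, 57, 120, 291, …
f+g: L₀ = lclm(L_f,L_g), ord ≤ 2+1.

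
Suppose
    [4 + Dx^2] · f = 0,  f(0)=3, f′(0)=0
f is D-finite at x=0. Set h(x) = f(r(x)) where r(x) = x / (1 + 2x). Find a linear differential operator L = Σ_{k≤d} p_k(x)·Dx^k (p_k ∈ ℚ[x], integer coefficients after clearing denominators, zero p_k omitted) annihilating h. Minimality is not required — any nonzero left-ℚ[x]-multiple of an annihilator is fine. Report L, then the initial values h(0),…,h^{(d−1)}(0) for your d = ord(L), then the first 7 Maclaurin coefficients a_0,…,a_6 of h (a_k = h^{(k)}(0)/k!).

f: a_k = 3, 0, -6, 0, 2, 0, -4/15, …
h₀=f(r): pull back L_f along r ⇒ L₀.
L = 4 + (4 + 24·x + 48·x^2 + 32·x^3)·Dx + (1 + 8·x + 24·x^2 + 32·x^3 + 16·x^4)·Dx^2  (order 2).
h: a_k = 3, 0, -6, 24, -70, 176, -6004/15, …
ICs: h(0) = 3, h′(0) = 0.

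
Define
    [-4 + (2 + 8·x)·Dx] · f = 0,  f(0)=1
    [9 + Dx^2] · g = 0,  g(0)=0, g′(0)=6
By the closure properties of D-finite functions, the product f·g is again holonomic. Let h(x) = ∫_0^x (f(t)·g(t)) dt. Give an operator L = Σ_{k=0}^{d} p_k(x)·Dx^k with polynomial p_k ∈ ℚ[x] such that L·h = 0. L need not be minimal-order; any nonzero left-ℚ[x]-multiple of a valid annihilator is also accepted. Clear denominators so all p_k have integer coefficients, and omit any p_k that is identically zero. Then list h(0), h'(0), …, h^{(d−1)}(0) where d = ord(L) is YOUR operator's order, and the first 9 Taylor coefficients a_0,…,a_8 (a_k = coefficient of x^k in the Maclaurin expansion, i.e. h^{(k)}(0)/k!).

f: a_k = 1, 2, -2, 4, -10, 28, -84, 264, -858, …
g: a_k = 0, 6, 0, -9, 0, 81/20, 0, -243/280, 0, …
h₀=f·g: eliminate ⇒ L₀, order ≤ 1·2.
h=∫₀ˣh₀: take L = L₀·Dx.
L = (21 + 72·x + 144·x^2)·Dx + (-4 - 16·x)·Dx^2 + (1 + 8·x + 16·x^2)·Dx^3  (order 3).
h: a_k = 0, 0, 3, 4, -21/4, 6/5, -253/40, 1401/70, -118431/2240, …
ICs: h(0) = 0, h′(0) = 0, h′′(0) = 6.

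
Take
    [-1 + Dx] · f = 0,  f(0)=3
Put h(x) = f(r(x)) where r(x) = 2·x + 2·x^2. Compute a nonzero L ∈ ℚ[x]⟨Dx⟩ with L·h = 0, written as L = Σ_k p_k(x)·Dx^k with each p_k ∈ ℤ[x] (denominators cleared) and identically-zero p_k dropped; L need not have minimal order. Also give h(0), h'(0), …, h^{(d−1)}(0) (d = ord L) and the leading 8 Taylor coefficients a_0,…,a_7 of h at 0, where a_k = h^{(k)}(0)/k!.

L = (-2 - 4·x) + Dx  (order 1).
h: a_k = 3, 6, 12, 16, 20, 104/5, 304/15, 1856/105, …
ICs: h(0) = 3.

f: a_k = 3, 3, 3/2, 1/2, 1/8, 1/40, 1/240, 1/1680, …
Substitute x→r, Dx→(1/r')Dx; clear ⇒ L₀.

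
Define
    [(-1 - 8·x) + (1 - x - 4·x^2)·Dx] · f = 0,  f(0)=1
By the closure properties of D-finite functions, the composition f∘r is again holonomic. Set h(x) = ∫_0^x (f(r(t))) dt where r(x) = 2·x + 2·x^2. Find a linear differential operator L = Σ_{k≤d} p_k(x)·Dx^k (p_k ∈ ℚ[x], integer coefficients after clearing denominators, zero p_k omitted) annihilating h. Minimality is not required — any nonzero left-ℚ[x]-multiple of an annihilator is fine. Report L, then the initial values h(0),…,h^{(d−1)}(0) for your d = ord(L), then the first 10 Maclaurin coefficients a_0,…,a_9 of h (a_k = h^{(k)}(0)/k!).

L = (2 + 36·x + 96·x^2 + 64·x^3)·Dx + (-1 + 2·x + 18·x^2 + 32·x^3 + 16·x^4)·Dx^2  (order 2).
h: a_k = 0, 1, 1, 22/3, 28, 140, 692, 24840/7, 18576, 888400/9, …
ICs: h(0) = 0, h′(0) = 1.

f: a_k = 1, 1, 5, 9, 29, 65, 181, 441, 1165, 2929, …
f∘r: x↦r, Dx↦Dx/r' in L_f ⇒ L₀.
Integrate: L := L₀·Dx.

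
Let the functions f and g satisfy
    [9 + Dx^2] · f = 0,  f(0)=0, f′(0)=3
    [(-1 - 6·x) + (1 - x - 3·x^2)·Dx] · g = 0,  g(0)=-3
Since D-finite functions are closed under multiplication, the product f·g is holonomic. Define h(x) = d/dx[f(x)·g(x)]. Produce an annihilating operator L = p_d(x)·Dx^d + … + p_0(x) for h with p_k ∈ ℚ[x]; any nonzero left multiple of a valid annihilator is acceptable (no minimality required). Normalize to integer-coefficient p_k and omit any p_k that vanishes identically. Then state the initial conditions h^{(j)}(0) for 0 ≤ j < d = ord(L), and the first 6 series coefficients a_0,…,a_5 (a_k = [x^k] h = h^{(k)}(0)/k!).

f: a_k = 0, 3, 0, -9/2, 0, 81/40, …
g: a_k = -3, -3, -12, -21, -57, -120, …
Sym-product of L_f,L_g gives L₀ (≤ ord 2).
Differentiate: ansatz ord ≤ ord L₀ ⇒ L.
L = (-15 - 54·x - 135·x^2 + 162·x^3 + 243·x^4) + (6·x + 54·x^2 + 108·x^3)·Dx + (1 - 4·x - 9·x^2 + 18·x^3 + 27·x^4)·Dx^2  (order 2).
h: a_k = -9, -18, -135/2, -198, -4923/8, -32589/20, …
ICs: h(0) = -9, h′(0) = -18.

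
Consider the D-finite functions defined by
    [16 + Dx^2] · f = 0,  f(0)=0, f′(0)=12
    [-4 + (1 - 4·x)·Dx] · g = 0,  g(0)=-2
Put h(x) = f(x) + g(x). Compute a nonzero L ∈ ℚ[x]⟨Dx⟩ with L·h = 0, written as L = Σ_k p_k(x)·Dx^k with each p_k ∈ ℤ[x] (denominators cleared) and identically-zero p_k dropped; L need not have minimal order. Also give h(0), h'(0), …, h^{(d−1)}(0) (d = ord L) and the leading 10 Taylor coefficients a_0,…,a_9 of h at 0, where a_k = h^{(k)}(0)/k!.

L = (-448 + 512·x - 1024·x^2) + (48 - 320·x + 768·x^2 - 1024·x^3)·Dx + (-28 + 32·x - 64·x^2)·Dx^2 + (3 - 20·x + 48·x^2 - 64·x^3)·Dx^3  (order 3).
h: a_k = -2, 4, -32, -160, -512, -10112/5, -8192, -3441664/105, -131072, -495450112/945, …
ICs: h(0) = -2, h′(0) = 4, h′′(0) = -64.

f: a_k = 0, 12, 0, -32, 0, 128/5, 0, -1024/105, 0, 2048/945, …
g: a_k = -2, -8, -32, -128, -512, -2048, -8192, -32768, -131072, -524288, …
f+g: L₀ = lclm(L_f,L_g), ord ≤ 2+1.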